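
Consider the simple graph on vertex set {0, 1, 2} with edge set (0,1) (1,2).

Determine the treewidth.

1

A width-1 tree decomposition is:
Bags: B1 = {1, 2}  B2 = {0, 1}
Tree: B1–B2
The largest bag has 2 vertices, giving width 1; this decomposition certifies tw(G) ≤ 1. G has an edge, so its treewidth is at least 1. Combining the bounds, tw(G) = 1.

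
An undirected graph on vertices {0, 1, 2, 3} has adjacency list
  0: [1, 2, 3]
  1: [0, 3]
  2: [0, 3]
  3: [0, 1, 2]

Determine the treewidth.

A width-2 tree decomposition is:
Bags: B1 = {0, 1, 3}  B2 = {0, 2, 3}
Tree: B1–B2
Every bag has size at most 3, so the width is 3 − 1 = 2 and tw(G) ≤ 2. Conversely, {0, 1, 3} is a clique of size 3, and the vertices of any clique must share a bag in every tree decomposition; so some bag has ≥ 3 vertices and tw(G) ≥ 2. Hence tw(G) = 2 exactly.

2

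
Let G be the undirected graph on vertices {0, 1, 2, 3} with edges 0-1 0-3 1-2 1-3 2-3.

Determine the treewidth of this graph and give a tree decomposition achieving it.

Treewidth 2.
One optimal decomposition is:
Bags: B1 = {0, 1, 3}  B2 = {1, 2, 3}
Tree: B1–B2

Every bag has size at most 3, so the width is 3 − 1 = 2 and tw(G) ≤ 2. On the other hand G contains the 3-clique {0, 1, 3}. A clique must lie in a single bag of any decomposition, so no decomposition can have width below 2. Hence tw(G) = 2 exactly.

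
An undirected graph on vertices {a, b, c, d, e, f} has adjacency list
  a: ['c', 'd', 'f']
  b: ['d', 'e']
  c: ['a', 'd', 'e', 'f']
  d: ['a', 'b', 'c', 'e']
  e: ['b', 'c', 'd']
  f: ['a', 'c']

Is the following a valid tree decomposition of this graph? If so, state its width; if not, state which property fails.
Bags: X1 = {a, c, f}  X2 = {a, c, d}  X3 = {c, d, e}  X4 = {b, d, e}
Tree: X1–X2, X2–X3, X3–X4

Yes; width 2.

Every vertex of G appears in some bag (union = {a, b, c, d, e, f}); every edge is covered by a bag; and for each vertex v the set of bags containing v is connected in the bag tree. The decomposition is therefore valid. The largest bag has 3 vertices, so the width is 2.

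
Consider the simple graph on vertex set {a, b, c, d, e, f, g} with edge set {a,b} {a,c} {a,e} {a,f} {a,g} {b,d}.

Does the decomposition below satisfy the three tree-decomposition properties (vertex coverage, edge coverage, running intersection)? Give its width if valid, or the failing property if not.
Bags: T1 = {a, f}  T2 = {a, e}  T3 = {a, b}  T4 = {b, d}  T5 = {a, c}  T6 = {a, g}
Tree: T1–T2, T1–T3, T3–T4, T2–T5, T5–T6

Yes; width 1.

Every vertex of G appears in some bag (union = {a, b, c, d, e, f, g}); every edge is covered by a bag; and for each vertex v the set of bags containing v is connected in the bag tree. The decomposition is therefore valid. The largest bag has 2 vertices, so the width is 1.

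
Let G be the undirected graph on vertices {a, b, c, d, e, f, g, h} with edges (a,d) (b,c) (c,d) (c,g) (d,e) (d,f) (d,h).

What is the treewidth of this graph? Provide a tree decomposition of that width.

The largest bag has 2 vertices, giving width 1; this decomposition certifies tw(G) ≤ 1. Any graph with an edge has treewidth ≥ 1, and G has the edge h–d. Therefore the treewidth is 1.

Treewidth 1.
One such decomposition:
Bags: B1 = {d, h}  B2 = {d, e}  B3 = {c, d}  B4 = {a, d}  B5 = {b, c}  B6 = {c, g}  B7 = {d, f}
Tree: B1–B2, B1–B3, B3–B4, B3–B5, B5–B6, B3–B7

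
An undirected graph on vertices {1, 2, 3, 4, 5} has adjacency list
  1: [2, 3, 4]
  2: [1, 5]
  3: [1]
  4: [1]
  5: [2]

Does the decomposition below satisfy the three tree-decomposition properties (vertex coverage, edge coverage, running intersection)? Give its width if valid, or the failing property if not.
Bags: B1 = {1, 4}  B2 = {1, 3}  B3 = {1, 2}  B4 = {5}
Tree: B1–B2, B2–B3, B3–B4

No — edge (2,5) lies in no bag.

A tree decomposition must satisfy three properties: every vertex lies in some bag; for every edge, both endpoints lie together in some bag; and for every vertex, the bags containing it form a connected subtree. Here edge (2,5) lies in no bag, so the decomposition is invalid.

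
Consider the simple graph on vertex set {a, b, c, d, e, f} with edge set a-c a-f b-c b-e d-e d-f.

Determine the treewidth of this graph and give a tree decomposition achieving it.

Treewidth 2.
One such decomposition:
Bags: B1 = {b, c, e}  B2 = {c, d, e}  B3 = {c, d, f}  B4 = {a, c, f}
Tree: B1–B2, B2–B3, B3–B4

Each bag holds 3 vertices, so the decomposition has width 2, which upper-bounds the treewidth. The edges c–b–e–d–f–a–c form a cycle, so G is not a tree and its treewidth is at least 2. Therefore the treewidth is 2.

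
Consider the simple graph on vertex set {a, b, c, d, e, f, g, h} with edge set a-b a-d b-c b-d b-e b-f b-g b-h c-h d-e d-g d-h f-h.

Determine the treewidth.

A width-2 tree decomposition is:
Bags: B1 = {a, b, d}  B2 = {b, d, g}  B3 = {b, d, h}  B4 = {b, f, h}  B5 = {b, d, e}  B6 = {b, c, h}
Tree: B1–B2, B1–B3, B3–B4, B1–B5, B3–B6
Each bag holds 3 vertices, so the decomposition has width 2, which upper-bounds the treewidth. On the other hand G contains the 3-clique {b, d, g}. A clique must lie in a single bag of any decomposition, so no decomposition can have width below 2. Hence tw(G) = 2 exactly.

2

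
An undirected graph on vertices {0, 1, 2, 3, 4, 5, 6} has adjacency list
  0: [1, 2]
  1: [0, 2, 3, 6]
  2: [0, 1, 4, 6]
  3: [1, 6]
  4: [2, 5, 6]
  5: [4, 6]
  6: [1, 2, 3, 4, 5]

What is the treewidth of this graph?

2

A width-2 tree decomposition is:
Bags: B1 = {2, 4, 6}  B2 = {1, 2, 6}  B3 = {4, 5, 6}  B4 = {1, 3, 6}  B5 = {0, 1, 2}
Tree: B1–B2, B1–B3, B2–B4, B2–B5
The largest bag has 3 vertices, giving width 2; this decomposition certifies tw(G) ≤ 2. Conversely, {0, 1, 2} is a clique of size 3, and the vertices of any clique must share a bag in every tree decomposition; so some bag has ≥ 3 vertices and tw(G) ≥ 2. Therefore the treewidth is 2.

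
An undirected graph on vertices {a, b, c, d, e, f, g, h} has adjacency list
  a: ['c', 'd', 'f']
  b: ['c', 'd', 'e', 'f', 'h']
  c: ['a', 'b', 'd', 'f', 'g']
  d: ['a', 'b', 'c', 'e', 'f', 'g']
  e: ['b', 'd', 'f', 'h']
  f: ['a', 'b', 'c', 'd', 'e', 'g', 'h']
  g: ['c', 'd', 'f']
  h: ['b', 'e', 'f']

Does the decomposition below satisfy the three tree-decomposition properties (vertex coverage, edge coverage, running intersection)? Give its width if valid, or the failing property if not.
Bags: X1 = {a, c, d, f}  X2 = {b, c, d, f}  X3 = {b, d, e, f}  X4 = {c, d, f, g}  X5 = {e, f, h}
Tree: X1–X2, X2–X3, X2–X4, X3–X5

A tree decomposition must satisfy three properties: every vertex lies in some bag; for every edge, both endpoints lie together in some bag; and for every vertex, the bags containing it form a connected subtree. Here edge (b,h) lies in no bag, so the decomposition is invalid.

No — edge (b,h) lies in no bag.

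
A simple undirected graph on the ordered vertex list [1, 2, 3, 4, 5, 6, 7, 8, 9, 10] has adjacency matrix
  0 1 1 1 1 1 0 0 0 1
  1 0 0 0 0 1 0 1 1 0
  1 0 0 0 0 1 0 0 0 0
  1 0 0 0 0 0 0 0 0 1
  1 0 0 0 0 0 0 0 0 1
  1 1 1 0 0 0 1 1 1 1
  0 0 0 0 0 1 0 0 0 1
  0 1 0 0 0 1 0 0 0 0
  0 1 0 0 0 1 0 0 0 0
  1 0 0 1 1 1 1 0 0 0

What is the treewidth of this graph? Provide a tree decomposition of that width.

Each bag holds 3 vertices, so the decomposition has width 2, which upper-bounds the treewidth. For the lower bound, the 3 vertices {1, 4, 10} are pairwise adjacent, and any tree decomposition puts a clique entirely inside one bag — forcing width ≥ 2. Hence tw(G) = 2 exactly.

Treewidth 2.
Bags: B1 = {1, 3, 6}  B2 = {1, 6, 10}  B3 = {1, 5, 10}  B4 = {1, 2, 6}  B5 = {1, 4, 10}  B6 = {6, 7, 10}  B7 = {2, 6, 9}  B8 = {2, 6, 8}
Tree: B1–B2, B2–B3, B1–B4, B2–B5, B2–B6, B4–B7, B7–B8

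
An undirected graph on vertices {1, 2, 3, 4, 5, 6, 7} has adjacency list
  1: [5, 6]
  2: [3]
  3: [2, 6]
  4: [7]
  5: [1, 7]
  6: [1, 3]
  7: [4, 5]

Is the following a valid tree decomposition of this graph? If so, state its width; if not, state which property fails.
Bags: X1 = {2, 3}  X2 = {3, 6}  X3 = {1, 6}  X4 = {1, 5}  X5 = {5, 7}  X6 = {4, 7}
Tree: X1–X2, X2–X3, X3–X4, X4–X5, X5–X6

Vertex coverage: the bags together contain {1, 2, 3, 4, 5, 6, 7}, the full vertex set. Edge coverage: each edge of G has both endpoints in at least one bag. Running intersection: for every vertex, the bags containing it form a connected subtree. All three properties hold, so this is a valid tree decomposition of width max|bag| − 1 = 1, and hence tw(G) ≤ 1.

Yes; width 1.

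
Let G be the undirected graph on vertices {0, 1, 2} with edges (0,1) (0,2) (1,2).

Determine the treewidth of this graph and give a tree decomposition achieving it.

With just one bag of size 3, the width is 3 − 1 = 2, so tw(G) ≤ 2. On the other hand G contains the 3-clique {0, 1, 2}. A clique must lie in a single bag of any decomposition, so no decomposition can have width below 2. Therefore the treewidth is 2.

Treewidth 2.
One optimal decomposition is:
Bags: B1 = {0, 1, 2}
Tree: (single bag)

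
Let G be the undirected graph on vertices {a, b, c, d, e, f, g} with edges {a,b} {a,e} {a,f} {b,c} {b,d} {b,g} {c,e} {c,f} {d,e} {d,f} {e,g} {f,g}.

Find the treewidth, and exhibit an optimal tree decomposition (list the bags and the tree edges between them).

Each bag holds 4 vertices, so the decomposition has width 3, which upper-bounds the treewidth. For the lower bound: the 4 vertex sets {f,g}, {b,d}, {e}, {a} are disjoint, each induces a connected subgraph, and every pair is joined by at least one edge of G. Contracting each set to a single vertex therefore yields K_{4} as a minor, and since treewidth is minor-monotone, tw(G) ≥ tw(K_{4}) = 3. Combining the bounds, tw(G) = 3.

Treewidth 3.
One such decomposition:
Bags: B1 = {b, e, f, g}  B2 = {b, d, e, f}  B3 = {a, b, e, f}  B4 = {b, c, e, f}
Tree: B1–B2, B2–B3, B3–B4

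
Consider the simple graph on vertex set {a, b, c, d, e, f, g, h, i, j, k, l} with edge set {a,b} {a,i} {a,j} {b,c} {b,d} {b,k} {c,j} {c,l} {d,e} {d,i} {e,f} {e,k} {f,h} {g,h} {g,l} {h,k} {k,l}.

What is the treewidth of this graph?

3

A width-3 tree decomposition is:
Bags: B1 = {a, c, i, j}  B2 = {a, b, c, i}  B3 = {b, c, d, i}  B4 = {b, c, d, l}  B5 = {b, d, k, l}  B6 = {d, e, k, l}  B7 = {e, g, k, l}  B8 = {e, g, h, k}  B9 = {e, f, g, h}
Tree: B1–B2, B2–B3, B3–B4, B4–B5, B5–B6, B6–B7, B7–B8, B8–B9
Every bag has size at most 4, so the width is 4 − 1 = 3 and tw(G) ≤ 3. For the lower bound: the 4 vertex sets {a,i,j}, {c}, {b}, {d,e,k,l} are disjoint, each induces a connected subgraph, and every pair is joined by at least one edge of G. Contracting each set to a single vertex therefore yields K_{4} as a minor, and since treewidth is minor-monotone, tw(G) ≥ tw(K_{4}) = 3. Combining the bounds, tw(G) = 3.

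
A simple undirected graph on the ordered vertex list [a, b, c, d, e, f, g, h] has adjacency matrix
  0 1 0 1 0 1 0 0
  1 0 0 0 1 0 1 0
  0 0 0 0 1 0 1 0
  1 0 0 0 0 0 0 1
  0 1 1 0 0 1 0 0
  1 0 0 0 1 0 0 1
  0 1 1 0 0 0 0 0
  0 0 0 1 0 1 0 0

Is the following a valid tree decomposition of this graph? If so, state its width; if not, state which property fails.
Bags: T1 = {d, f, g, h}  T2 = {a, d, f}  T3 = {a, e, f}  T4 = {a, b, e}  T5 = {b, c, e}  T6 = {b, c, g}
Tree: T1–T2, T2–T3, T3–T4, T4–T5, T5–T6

No — bags containing vertex g are not connected in the tree.

A tree decomposition must satisfy three properties: every vertex lies in some bag; for every edge, both endpoints lie together in some bag; and for every vertex, the bags containing it form a connected subtree. Here bags containing vertex g are not connected in the tree, so the decomposition is invalid.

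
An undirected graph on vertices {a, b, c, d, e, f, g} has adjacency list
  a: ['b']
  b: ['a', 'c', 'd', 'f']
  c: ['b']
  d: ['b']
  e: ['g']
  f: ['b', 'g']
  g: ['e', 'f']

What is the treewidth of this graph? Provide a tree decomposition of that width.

Treewidth 1.
Bags: B1 = {a, b}  B2 = {b, f}  B3 = {b, d}  B4 = {f, g}  B5 = {e, g}  B6 = {b, c}
Tree: B1–B2, B2–B3, B2–B4, B4–B5, B3–B6

Each bag holds 2 vertices, so the decomposition has width 1, which upper-bounds the treewidth. Since G has at least one edge (e.g. a–b), it is not an edgeless graph, so tw(G) ≥ 1. Hence tw(G) = 1 exactly.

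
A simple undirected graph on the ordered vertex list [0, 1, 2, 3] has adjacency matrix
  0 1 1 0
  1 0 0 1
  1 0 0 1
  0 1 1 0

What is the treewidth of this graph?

A width-2 tree decomposition is:
Bags: B1 = {0, 2, 3}  B2 = {0, 1, 3}
Tree: B1–B2
Each bag holds 3 vertices, so the decomposition has width 2, which upper-bounds the treewidth. For the lower bound, G contains the cycle 0–2–3–1–0, so G is not a forest; only forests have treewidth ≤ 1, hence tw(G) ≥ 2. Combining the bounds, tw(G) = 2.

2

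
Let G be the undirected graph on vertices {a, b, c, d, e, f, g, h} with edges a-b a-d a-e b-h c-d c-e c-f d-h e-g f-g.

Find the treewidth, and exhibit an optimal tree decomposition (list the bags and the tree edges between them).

The largest bag has 3 vertices, giving width 2; this decomposition certifies tw(G) ≤ 2. The edges g–f–c–e–g form a cycle, so G is not a tree and its treewidth is at least 2. The upper and lower bounds meet at 2, so that is the treewidth.

Treewidth 2.
Bags: B1 = {e, f, g}  B2 = {c, e, f}  B3 = {a, c, e}  B4 = {a, c, d}  B5 = {a, b, d}  B6 = {b, d, h}
Tree: B1–B2, B2–B3, B3–B4, B4–B5, B5–B6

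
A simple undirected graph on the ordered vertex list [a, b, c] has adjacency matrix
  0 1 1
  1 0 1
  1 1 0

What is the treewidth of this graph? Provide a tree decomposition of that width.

Treewidth 2.
Bags: B1 = {a, b, c}
Tree: (single bag)

With just one bag of size 3, the width is 3 − 1 = 2, so tw(G) ≤ 2. Conversely, {a, b, c} is a clique of size 3, and the vertices of any clique must share a bag in every tree decomposition; so some bag has ≥ 3 vertices and tw(G) ≥ 2. Therefore the treewidth is 2.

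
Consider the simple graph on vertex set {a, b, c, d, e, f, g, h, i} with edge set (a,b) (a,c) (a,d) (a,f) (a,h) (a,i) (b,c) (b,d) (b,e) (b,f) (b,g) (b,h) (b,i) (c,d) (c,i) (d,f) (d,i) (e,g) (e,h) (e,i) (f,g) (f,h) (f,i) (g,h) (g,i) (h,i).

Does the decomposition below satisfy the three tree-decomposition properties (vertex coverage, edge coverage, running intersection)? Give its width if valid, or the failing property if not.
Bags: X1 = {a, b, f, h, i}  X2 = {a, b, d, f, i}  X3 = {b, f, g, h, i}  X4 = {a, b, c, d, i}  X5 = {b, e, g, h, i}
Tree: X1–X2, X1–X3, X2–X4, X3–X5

Yes; width 4.

Vertex coverage: the bags together contain {a, b, c, d, e, f, g, h, i}, the full vertex set. Edge coverage: each edge of G has both endpoints in at least one bag. Running intersection: for every vertex, the bags containing it form a connected subtree. All three properties hold, so this is a valid tree decomposition of width max|bag| − 1 = 4, and hence tw(G) ≤ 4.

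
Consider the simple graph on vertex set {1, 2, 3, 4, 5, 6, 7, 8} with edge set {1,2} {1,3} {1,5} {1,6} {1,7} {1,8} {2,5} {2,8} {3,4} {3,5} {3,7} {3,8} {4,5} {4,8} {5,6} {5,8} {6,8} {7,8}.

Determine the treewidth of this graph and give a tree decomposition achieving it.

Treewidth 3.
One optimal decomposition is:
Bags: B1 = {1, 3, 5, 8}  B2 = {1, 2, 5, 8}  B3 = {1, 5, 6, 8}  B4 = {1, 3, 7, 8}  B5 = {3, 4, 5, 8}
Tree: B1–B2, B2–B3, B1–B4, B1–B5

Every bag has size at most 4, so the width is 4 − 1 = 3 and tw(G) ≤ 3. On the other hand G contains the 4-clique {1, 2, 5, 8}. A clique must lie in a single bag of any decomposition, so no decomposition can have width below 3. Therefore the treewidth is 3.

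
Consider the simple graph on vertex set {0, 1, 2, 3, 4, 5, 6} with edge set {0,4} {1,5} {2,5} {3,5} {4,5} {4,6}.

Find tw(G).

1

A width-1 tree decomposition is:
Bags: B1 = {4, 5}  B2 = {1, 5}  B3 = {4, 6}  B4 = {2, 5}  B5 = {3, 5}  B6 = {0, 4}
Tree: B1–B2, B1–B3, B2–B4, B2–B5, B1–B6
Every bag has size at most 2, so the width is 2 − 1 = 1 and tw(G) ≤ 1. G has an edge, so its treewidth is at least 1. Combining the bounds, tw(G) = 1.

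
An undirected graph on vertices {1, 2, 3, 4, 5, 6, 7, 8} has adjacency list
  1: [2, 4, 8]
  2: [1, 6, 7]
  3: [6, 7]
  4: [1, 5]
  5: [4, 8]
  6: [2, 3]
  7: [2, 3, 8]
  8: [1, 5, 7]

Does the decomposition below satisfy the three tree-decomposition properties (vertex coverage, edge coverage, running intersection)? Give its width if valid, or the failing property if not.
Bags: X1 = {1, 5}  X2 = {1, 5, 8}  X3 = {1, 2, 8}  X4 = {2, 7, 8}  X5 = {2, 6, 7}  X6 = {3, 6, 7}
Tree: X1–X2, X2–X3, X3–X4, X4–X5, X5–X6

No — vertex 4 appears in no bag.

A tree decomposition must satisfy three properties: every vertex lies in some bag; for every edge, both endpoints lie together in some bag; and for every vertex, the bags containing it form a connected subtree. Here vertex 4 appears in no bag, so the decomposition is invalid.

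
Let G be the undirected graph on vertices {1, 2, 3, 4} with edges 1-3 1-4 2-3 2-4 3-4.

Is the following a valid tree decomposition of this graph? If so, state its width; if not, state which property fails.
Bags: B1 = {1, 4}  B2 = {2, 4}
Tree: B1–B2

A tree decomposition must satisfy three properties: every vertex lies in some bag; for every edge, both endpoints lie together in some bag; and for every vertex, the bags containing it form a connected subtree. Here vertex 3 appears in no bag, so the decomposition is invalid.

No — vertex 3 appears in no bag.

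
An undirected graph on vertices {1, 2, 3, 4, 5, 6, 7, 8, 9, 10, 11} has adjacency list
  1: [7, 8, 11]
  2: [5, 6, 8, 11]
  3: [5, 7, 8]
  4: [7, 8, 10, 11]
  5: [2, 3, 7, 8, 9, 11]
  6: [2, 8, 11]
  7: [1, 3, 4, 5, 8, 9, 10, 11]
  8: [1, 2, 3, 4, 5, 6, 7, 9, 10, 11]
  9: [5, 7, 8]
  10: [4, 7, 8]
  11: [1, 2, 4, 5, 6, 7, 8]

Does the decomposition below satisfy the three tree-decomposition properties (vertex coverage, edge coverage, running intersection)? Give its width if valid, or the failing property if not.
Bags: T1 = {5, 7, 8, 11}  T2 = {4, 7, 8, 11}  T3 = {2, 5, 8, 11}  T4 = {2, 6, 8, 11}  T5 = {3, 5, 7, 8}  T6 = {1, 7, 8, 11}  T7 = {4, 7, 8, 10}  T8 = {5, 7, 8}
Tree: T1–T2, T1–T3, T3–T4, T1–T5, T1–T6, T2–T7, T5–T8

No — vertex 9 appears in no bag.

A tree decomposition must satisfy three properties: every vertex lies in some bag; for every edge, both endpoints lie together in some bag; and for every vertex, the bags containing it form a connected subtree. Here vertex 9 appears in no bag, so the decomposition is invalid.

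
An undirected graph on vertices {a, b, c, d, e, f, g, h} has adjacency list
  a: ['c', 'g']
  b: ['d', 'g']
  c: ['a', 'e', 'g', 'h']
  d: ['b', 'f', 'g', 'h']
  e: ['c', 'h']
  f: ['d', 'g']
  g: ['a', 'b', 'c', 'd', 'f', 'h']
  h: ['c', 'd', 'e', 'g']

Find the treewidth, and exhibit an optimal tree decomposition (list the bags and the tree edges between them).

Treewidth 2.
One such decomposition:
Bags: B1 = {c, g, h}  B2 = {d, g, h}  B3 = {d, f, g}  B4 = {b, d, g}  B5 = {a, c, g}  B6 = {c, e, h}
Tree: B1–B2, B2–B3, B3–B4, B1–B5, B1–B6

Each bag holds 3 vertices, so the decomposition has width 2, which upper-bounds the treewidth. On the other hand G contains the 3-clique {d, g, h}. A clique must lie in a single bag of any decomposition, so no decomposition can have width below 2. Therefore the treewidth is 2.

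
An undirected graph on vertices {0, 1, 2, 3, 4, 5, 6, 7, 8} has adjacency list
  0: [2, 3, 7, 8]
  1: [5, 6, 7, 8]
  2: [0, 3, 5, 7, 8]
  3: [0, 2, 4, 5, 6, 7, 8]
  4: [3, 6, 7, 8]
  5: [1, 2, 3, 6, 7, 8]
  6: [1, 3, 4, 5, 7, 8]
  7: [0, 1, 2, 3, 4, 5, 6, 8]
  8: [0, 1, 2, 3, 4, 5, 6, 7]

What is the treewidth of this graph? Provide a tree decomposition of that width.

Treewidth 4.
One such decomposition:
Bags: B1 = {2, 3, 5, 7, 8}  B2 = {3, 5, 6, 7, 8}  B3 = {0, 2, 3, 7, 8}  B4 = {3, 4, 6, 7, 8}  B5 = {1, 5, 6, 7, 8}
Tree: B1–B2, B1–B3, B2–B4, B2–B5

Each bag holds 5 vertices, so the decomposition has width 4, which upper-bounds the treewidth. Conversely, {1, 5, 6, 7, 8} is a clique of size 5, and the vertices of any clique must share a bag in every tree decomposition; so some bag has ≥ 5 vertices and tw(G) ≥ 4. Therefore the treewidth is 4.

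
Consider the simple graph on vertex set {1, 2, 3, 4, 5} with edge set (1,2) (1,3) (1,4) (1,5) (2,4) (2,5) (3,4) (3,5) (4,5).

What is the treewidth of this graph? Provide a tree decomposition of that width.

Treewidth 3.
One such decomposition:
Bags: B1 = {1, 2, 4, 5}  B2 = {1, 3, 4, 5}
Tree: B1–B2

The largest bag has 4 vertices, giving width 3; this decomposition certifies tw(G) ≤ 3. Conversely, {1, 2, 4, 5} is a clique of size 4, and the vertices of any clique must share a bag in every tree decomposition; so some bag has ≥ 4 vertices and tw(G) ≥ 3. The upper and lower bounds meet at 3, so that is the treewidth.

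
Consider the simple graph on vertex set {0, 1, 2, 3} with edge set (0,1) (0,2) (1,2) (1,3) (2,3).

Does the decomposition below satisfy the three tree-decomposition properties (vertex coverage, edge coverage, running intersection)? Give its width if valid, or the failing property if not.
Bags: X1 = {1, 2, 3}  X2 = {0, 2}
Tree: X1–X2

No — edge (1,0) lies in no bag.

A tree decomposition must satisfy three properties: every vertex lies in some bag; for every edge, both endpoints lie together in some bag; and for every vertex, the bags containing it form a connected subtree. Here edge (1,0) lies in no bag, so the decomposition is invalid.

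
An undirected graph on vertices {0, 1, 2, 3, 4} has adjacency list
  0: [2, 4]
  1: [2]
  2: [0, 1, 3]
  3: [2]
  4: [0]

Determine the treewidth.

1

A width-1 tree decomposition is:
Bags: B1 = {0, 2}  B2 = {1, 2}  B3 = {2, 3}  B4 = {0, 4}
Tree: B1–B2, B2–B3, B1–B4
Each bag holds 2 vertices, so the decomposition has width 1, which upper-bounds the treewidth. Since G has at least one edge (e.g. 0–2), it is not an edgeless graph, so tw(G) ≥ 1. The upper and lower bounds meet at 1, so that is the treewidth.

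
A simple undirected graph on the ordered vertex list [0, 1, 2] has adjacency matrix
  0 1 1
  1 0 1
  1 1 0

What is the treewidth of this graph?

2

A width-2 tree decomposition is:
Bags: B1 = {0, 1, 2}
Tree: (single bag)
A single bag containing all 3 vertices is trivially a valid decomposition of width 2. Conversely, {0, 1, 2} is a clique of size 3, and the vertices of any clique must share a bag in every tree decomposition; so some bag has ≥ 3 vertices and tw(G) ≥ 2. Therefore the treewidth is 2.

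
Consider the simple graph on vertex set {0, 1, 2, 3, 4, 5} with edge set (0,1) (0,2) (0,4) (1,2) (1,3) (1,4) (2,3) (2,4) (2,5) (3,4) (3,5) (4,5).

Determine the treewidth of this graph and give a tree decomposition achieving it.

Treewidth 3.
Bags: B1 = {2, 3, 4, 5}  B2 = {1, 2, 3, 4}  B3 = {0, 1, 2, 4}
Tree: B1–B2, B2–B3

The largest bag has 4 vertices, giving width 3; this decomposition certifies tw(G) ≤ 3. For the lower bound, the 4 vertices {0, 1, 2, 4} are pairwise adjacent, and any tree decomposition puts a clique entirely inside one bag — forcing width ≥ 3. Therefore the treewidth is 3.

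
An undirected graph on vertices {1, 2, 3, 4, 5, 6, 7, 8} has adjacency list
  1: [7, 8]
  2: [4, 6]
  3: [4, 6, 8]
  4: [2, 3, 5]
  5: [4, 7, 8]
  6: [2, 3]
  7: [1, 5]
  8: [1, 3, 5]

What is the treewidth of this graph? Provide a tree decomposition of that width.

Treewidth 2.
Bags: B1 = {1, 7, 8}  B2 = {5, 7, 8}  B3 = {3, 5, 8}  B4 = {3, 4, 5}  B5 = {3, 4, 6}  B6 = {2, 4, 6}
Tree: B1–B2, B2–B3, B3–B4, B4–B5, B5–B6

Every bag has size at most 3, so the width is 3 − 1 = 2 and tw(G) ≤ 2. For the lower bound, G contains the cycle 1–7–5–8–1, so G is not a forest; only forests have treewidth ≤ 1, hence tw(G) ≥ 2. Combining the bounds, tw(G) = 2.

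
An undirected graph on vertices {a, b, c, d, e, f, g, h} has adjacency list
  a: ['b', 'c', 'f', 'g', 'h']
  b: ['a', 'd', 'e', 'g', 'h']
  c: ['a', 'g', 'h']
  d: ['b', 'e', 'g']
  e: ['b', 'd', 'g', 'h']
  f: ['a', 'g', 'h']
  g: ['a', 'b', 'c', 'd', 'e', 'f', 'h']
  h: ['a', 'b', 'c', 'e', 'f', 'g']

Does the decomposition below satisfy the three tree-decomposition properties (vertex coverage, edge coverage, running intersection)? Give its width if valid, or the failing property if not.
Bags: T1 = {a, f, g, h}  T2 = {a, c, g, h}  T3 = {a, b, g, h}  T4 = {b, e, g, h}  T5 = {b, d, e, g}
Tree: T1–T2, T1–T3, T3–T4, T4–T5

Every vertex of G appears in some bag (union = {a, b, c, d, e, f, g, h}); every edge is covered by a bag; and for each vertex v the set of bags containing v is connected in the bag tree. The decomposition is therefore valid. The largest bag has 4 vertices, so the width is 3.

Yes; width 3.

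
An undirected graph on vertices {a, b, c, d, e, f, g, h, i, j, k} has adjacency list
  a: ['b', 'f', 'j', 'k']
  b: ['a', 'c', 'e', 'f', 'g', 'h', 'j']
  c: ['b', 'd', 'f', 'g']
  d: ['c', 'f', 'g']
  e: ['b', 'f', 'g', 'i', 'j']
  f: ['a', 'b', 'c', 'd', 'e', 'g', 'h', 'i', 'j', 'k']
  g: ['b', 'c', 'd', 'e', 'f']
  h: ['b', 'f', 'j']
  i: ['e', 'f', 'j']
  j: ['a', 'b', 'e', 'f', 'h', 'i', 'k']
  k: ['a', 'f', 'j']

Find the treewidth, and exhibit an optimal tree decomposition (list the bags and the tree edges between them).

The largest bag has 4 vertices, giving width 3; this decomposition certifies tw(G) ≤ 3. Conversely, {c, d, f, g} is a clique of size 4, and the vertices of any clique must share a bag in every tree decomposition; so some bag has ≥ 4 vertices and tw(G) ≥ 3. Combining the bounds, tw(G) = 3.

Treewidth 3.
One such decomposition:
Bags: B1 = {a, b, f, j}  B2 = {b, e, f, j}  B3 = {e, f, i, j}  B4 = {b, e, f, g}  B5 = {a, f, j, k}  B6 = {b, c, f, g}  B7 = {b, f, h, j}  B8 = {c, d, f, g}
Tree: B1–B2, B2–B3, B2–B4, B1–B5, B4–B6, B1–B7, B6–B8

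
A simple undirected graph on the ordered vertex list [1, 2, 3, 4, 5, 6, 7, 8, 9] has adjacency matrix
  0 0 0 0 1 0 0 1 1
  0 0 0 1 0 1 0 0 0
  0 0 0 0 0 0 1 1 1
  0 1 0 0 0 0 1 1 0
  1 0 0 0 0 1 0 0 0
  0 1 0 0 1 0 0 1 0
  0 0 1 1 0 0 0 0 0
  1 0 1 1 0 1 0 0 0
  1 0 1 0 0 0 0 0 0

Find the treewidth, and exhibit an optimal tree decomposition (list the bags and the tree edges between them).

Treewidth 3.
One optimal decomposition is:
Bags: B1 = {2, 4, 6, 7}  B2 = {4, 6, 7, 8}  B3 = {3, 6, 7, 8}  B4 = {3, 5, 6, 8}  B5 = {1, 3, 5, 8}  B6 = {1, 3, 5, 9}
Tree: B1–B2, B2–B3, B3–B4, B4–B5, B5–B6

Every bag has size at most 4, so the width is 4 − 1 = 3 and tw(G) ≤ 3. For the lower bound: the 4 vertex sets {2,4,7}, {6}, {8}, {1,3,5,9} are disjoint, each induces a connected subgraph, and every pair is joined by at least one edge of G. Contracting each set to a single vertex therefore yields K_{4} as a minor, and since treewidth is minor-monotone, tw(G) ≥ tw(K_{4}) = 3. The upper and lower bounds meet at 3, so that is the treewidth.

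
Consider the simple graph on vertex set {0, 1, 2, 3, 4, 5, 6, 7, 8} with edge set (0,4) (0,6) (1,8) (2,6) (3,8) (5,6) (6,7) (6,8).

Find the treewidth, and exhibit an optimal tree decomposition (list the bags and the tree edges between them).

Treewidth 1.
One such decomposition:
Bags: B1 = {5, 6}  B2 = {0, 6}  B3 = {6, 8}  B4 = {0, 4}  B5 = {2, 6}  B6 = {1, 8}  B7 = {6, 7}  B8 = {3, 8}
Tree: B1–B2, B1–B3, B2–B4, B3–B5, B3–B6, B5–B7, B6–B8

Each bag holds 2 vertices, so the decomposition has width 1, which upper-bounds the treewidth. Since G has at least one edge (e.g. 5–6), it is not an edgeless graph, so tw(G) ≥ 1. The upper and lower bounds meet at 1, so that is the treewidth.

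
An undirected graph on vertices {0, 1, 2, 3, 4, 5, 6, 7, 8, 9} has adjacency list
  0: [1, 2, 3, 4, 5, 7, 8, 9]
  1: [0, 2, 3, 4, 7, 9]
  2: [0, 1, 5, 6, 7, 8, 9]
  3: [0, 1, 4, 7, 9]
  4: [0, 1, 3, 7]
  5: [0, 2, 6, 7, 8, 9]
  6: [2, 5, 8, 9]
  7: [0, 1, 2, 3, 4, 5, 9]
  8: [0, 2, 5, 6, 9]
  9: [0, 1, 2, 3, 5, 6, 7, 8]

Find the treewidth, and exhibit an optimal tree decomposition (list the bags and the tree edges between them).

Treewidth 4.
One optimal decomposition is:
Bags: B1 = {0, 1, 2, 7, 9}  B2 = {0, 1, 3, 7, 9}  B3 = {0, 2, 5, 7, 9}  B4 = {0, 2, 5, 8, 9}  B5 = {0, 1, 3, 4, 7}  B6 = {2, 5, 6, 8, 9}
Tree: B1–B2, B1–B3, B3–B4, B2–B5, B4–B6

Every bag has size at most 5, so the width is 5 − 1 = 4 and tw(G) ≤ 4. For the lower bound, the 5 vertices {0, 2, 5, 8, 9} are pairwise adjacent, and any tree decomposition puts a clique entirely inside one bag — forcing width ≥ 4. Combining the bounds, tw(G) = 4.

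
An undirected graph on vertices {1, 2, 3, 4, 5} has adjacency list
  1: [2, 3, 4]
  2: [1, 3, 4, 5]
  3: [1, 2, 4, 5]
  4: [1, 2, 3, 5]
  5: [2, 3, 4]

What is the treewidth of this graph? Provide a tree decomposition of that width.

Treewidth 3.
One such decomposition:
Bags: B1 = {1, 2, 3, 4}  B2 = {2, 3, 4, 5}
Tree: B1–B2

The largest bag has 4 vertices, giving width 3; this decomposition certifies tw(G) ≤ 3. On the other hand G contains the 4-clique {1, 2, 3, 4}. A clique must lie in a single bag of any decomposition, so no decomposition can have width below 3. Combining the bounds, tw(G) = 3.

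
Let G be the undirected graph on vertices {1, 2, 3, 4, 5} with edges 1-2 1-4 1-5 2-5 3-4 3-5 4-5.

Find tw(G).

A width-2 tree decomposition is:
Bags: B1 = {1, 2, 5}  B2 = {1, 4, 5}  B3 = {3, 4, 5}
Tree: B1–B2, B2–B3
The largest bag has 3 vertices, giving width 2; this decomposition certifies tw(G) ≤ 2. Conversely, {1, 2, 5} is a clique of size 3, and the vertices of any clique must share a bag in every tree decomposition; so some bag has ≥ 3 vertices and tw(G) ≥ 2. Combining the bounds, tw(G) = 2.

2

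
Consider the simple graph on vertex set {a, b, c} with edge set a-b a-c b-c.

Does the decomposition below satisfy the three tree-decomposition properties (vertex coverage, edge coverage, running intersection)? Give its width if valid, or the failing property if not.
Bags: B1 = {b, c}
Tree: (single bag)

A tree decomposition must satisfy three properties: every vertex lies in some bag; for every edge, both endpoints lie together in some bag; and for every vertex, the bags containing it form a connected subtree. Here vertex a appears in no bag, so the decomposition is invalid.

No — vertex a appears in no bag.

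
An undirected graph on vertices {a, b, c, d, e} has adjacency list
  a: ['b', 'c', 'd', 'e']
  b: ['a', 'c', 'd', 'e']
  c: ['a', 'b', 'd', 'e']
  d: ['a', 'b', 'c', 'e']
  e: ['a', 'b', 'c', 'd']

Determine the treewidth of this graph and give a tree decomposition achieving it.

A single bag containing all 5 vertices is trivially a valid decomposition of width 4. On the other hand G contains the 5-clique {a, b, c, d, e}. A clique must lie in a single bag of any decomposition, so no decomposition can have width below 4. Therefore the treewidth is 4.

Treewidth 4.
One such decomposition:
Bags: B1 = {a, b, c, d, e}
Tree: (single bag)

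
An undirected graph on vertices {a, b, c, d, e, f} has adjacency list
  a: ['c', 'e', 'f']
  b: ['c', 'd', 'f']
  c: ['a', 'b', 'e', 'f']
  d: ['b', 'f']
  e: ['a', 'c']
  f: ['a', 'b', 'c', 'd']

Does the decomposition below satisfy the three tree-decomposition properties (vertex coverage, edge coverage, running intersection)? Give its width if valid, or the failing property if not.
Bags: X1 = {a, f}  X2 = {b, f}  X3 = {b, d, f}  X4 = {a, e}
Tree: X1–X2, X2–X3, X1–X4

No — vertex c appears in no bag.

A tree decomposition must satisfy three properties: every vertex lies in some bag; for every edge, both endpoints lie together in some bag; and for every vertex, the bags containing it form a connected subtree. Here vertex c appears in no bag, so the decomposition is invalid.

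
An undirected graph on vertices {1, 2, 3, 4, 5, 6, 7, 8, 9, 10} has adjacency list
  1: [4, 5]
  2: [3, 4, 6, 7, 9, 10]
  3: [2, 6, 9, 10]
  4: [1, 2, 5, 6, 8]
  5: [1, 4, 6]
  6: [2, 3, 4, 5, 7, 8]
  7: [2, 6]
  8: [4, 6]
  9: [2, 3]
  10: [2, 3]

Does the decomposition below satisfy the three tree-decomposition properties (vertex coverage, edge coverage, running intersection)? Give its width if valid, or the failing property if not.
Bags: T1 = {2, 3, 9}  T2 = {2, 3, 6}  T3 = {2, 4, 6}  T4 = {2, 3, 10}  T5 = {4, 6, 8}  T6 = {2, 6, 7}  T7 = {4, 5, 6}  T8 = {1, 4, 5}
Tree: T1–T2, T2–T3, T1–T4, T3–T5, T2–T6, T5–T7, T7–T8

Yes; width 2.

Every vertex of G appears in some bag (union = {1, 2, 3, 4, 5, 6, 7, 8, 9, 10}); every edge is covered by a bag; and for each vertex v the set of bags containing v is connected in the bag tree. The decomposition is therefore valid. The largest bag has 3 vertices, so the width is 2.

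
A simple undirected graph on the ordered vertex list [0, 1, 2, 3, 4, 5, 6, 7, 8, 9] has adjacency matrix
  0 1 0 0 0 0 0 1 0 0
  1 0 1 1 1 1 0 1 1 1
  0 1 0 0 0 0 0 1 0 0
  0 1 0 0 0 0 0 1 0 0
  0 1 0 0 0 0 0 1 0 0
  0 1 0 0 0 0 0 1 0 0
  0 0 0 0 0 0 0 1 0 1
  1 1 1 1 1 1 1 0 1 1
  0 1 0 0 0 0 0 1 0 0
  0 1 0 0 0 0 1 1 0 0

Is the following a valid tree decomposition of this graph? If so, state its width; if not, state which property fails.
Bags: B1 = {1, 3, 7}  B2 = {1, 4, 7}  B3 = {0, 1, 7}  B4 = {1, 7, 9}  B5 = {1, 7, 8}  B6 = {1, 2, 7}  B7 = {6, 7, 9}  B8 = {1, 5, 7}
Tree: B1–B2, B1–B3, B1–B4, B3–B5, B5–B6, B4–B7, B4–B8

Yes; width 2.

Every vertex of G appears in some bag (union = {0, 1, 2, 3, 4, 5, 6, 7, 8, 9}); every edge is covered by a bag; and for each vertex v the set of bags containing v is connected in the bag tree. The decomposition is therefore valid. The largest bag has 3 vertices, so the width is 2.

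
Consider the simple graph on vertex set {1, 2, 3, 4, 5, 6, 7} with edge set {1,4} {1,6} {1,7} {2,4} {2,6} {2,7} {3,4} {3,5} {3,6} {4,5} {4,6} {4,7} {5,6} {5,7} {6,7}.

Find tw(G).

A width-3 tree decomposition is:
Bags: B1 = {1, 4, 6, 7}  B2 = {2, 4, 6, 7}  B3 = {4, 5, 6, 7}  B4 = {3, 4, 5, 6}
Tree: B1–B2, B2–B3, B3–B4
The largest bag has 4 vertices, giving width 3; this decomposition certifies tw(G) ≤ 3. Conversely, {3, 4, 5, 6} is a clique of size 4, and the vertices of any clique must share a bag in every tree decomposition; so some bag has ≥ 4 vertices and tw(G) ≥ 3. Hence tw(G) = 3 exactly.

3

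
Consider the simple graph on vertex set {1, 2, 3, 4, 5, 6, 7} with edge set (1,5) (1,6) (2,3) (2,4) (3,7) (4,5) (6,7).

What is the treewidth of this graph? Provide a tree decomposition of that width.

Each bag holds 3 vertices, so the decomposition has width 2, which upper-bounds the treewidth. The edges 7–3–2–4–5–1–6–7 form a cycle, so G is not a tree and its treewidth is at least 2. Hence tw(G) = 2 exactly.

Treewidth 2.
One optimal decomposition is:
Bags: B1 = {2, 3, 7}  B2 = {2, 4, 7}  B3 = {4, 5, 7}  B4 = {1, 5, 7}  B5 = {1, 6, 7}
Tree: B1–B2, B2–B3, B3–B4, B4–B5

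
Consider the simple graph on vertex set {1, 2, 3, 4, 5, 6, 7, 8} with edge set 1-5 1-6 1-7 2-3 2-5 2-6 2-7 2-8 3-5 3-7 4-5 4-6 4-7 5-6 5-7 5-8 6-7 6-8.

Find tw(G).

A width-3 tree decomposition is:
Bags: B1 = {2, 5, 6, 7}  B2 = {2, 5, 6, 8}  B3 = {4, 5, 6, 7}  B4 = {1, 5, 6, 7}  B5 = {2, 3, 5, 7}
Tree: B1–B2, B1–B3, B1–B4, B1–B5
Every bag has size at most 4, so the width is 4 − 1 = 3 and tw(G) ≤ 3. For the lower bound, the 4 vertices {2, 3, 5, 7} are pairwise adjacent, and any tree decomposition puts a clique entirely inside one bag — forcing width ≥ 3. Hence tw(G) = 3 exactly.

3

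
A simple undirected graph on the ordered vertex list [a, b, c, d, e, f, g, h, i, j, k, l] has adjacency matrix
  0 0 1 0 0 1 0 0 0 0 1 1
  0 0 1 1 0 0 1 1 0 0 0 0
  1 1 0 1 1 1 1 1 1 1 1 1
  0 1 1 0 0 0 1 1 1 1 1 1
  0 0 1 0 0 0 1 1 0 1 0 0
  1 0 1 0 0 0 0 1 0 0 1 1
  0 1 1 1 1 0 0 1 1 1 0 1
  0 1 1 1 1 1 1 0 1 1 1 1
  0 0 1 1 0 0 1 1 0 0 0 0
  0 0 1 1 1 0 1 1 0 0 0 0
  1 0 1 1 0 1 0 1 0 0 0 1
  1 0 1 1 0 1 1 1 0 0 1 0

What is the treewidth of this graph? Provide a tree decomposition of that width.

Treewidth 4.
One such decomposition:
Bags: B1 = {c, f, h, k, l}  B2 = {c, d, h, k, l}  B3 = {c, d, g, h, l}  B4 = {a, c, f, k, l}  B5 = {b, c, d, g, h}  B6 = {c, d, g, h, i}  B7 = {c, d, g, h, j}  B8 = {c, e, g, h, j}
Tree: B1–B2, B2–B3, B1–B4, B3–B5, B5–B6, B3–B7, B7–B8

Every bag has size at most 5, so the width is 5 − 1 = 4 and tw(G) ≤ 4. Conversely, {c, d, g, h, j} is a clique of size 5, and the vertices of any clique must share a bag in every tree decomposition; so some bag has ≥ 5 vertices and tw(G) ≥ 4. Therefore the treewidth is 4.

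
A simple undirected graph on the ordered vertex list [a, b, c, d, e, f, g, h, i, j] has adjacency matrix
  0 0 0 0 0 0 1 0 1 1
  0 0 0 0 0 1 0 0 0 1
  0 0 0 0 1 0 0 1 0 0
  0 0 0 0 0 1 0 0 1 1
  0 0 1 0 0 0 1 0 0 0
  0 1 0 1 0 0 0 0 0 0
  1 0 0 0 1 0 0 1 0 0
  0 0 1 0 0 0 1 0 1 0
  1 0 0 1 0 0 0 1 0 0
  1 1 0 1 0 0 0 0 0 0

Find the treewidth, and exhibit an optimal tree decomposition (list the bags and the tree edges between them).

Each bag holds 3 vertices, so the decomposition has width 2, which upper-bounds the treewidth. Since f–b–j–d–f is a cycle in G, G is not acyclic. Forests are exactly the graphs of treewidth ≤ 1, so tw(G) ≥ 2. The upper and lower bounds meet at 2, so that is the treewidth.

Treewidth 2.
One optimal decomposition is:
Bags: B1 = {b, d, f}  B2 = {b, d, j}  B3 = {d, i, j}  B4 = {a, i, j}  B5 = {a, h, i}  B6 = {a, g, h}  B7 = {c, g, h}  B8 = {c, e, g}
Tree: B1–B2, B2–B3, B3–B4, B4–B5, B5–B6, B6–B7, B7–B8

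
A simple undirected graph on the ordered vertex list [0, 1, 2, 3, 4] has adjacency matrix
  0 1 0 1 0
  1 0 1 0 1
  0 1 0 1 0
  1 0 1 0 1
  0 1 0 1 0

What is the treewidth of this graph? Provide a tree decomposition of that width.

Treewidth 2.
Bags: B1 = {1, 3, 4}  B2 = {0, 1, 3}  B3 = {1, 2, 3}
Tree: B1–B2, B2–B3

The largest bag has 3 vertices, giving width 2; this decomposition certifies tw(G) ≤ 2. For the lower bound, G contains the cycle 4–1–0–3–4, so G is not a forest; only forests have treewidth ≤ 1, hence tw(G) ≥ 2. The upper and lower bounds meet at 2, so that is the treewidth.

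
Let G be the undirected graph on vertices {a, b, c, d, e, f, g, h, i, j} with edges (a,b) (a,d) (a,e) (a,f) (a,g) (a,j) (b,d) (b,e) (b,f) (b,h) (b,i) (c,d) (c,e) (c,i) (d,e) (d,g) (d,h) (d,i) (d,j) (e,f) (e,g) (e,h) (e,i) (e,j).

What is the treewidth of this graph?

A width-3 tree decomposition is:
Bags: B1 = {a, d, e, g}  B2 = {a, b, d, e}  B3 = {b, d, e, h}  B4 = {a, b, e, f}  B5 = {b, d, e, i}  B6 = {a, d, e, j}  B7 = {c, d, e, i}
Tree: B1–B2, B2–B3, B2–B4, B3–B5, B1–B6, B5–B7
Every bag has size at most 4, so the width is 4 − 1 = 3 and tw(G) ≤ 3. On the other hand G contains the 4-clique {a, d, e, g}. A clique must lie in a single bag of any decomposition, so no decomposition can have width below 3. Therefore the treewidth is 3.

3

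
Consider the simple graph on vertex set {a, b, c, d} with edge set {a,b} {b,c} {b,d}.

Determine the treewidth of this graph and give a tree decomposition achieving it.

Every bag has size at most 2, so the width is 2 − 1 = 1 and tw(G) ≤ 1. G has an edge, so its treewidth is at least 1. Combining the bounds, tw(G) = 1.

Treewidth 1.
One such decomposition:
Bags: B1 = {b, c}  B2 = {b, d}  B3 = {a, b}
Tree: B1–B2, B2–B3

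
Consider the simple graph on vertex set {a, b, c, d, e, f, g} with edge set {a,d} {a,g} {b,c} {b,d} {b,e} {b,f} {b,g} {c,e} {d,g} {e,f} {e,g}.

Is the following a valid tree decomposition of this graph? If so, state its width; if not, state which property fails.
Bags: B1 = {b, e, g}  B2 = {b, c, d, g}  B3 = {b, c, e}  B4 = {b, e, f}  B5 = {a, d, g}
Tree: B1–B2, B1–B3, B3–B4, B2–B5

No — bags containing vertex c are not connected in the tree.

A tree decomposition must satisfy three properties: every vertex lies in some bag; for every edge, both endpoints lie together in some bag; and for every vertex, the bags containing it form a connected subtree. Here bags containing vertex c are not connected in the tree, so the decomposition is invalid.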